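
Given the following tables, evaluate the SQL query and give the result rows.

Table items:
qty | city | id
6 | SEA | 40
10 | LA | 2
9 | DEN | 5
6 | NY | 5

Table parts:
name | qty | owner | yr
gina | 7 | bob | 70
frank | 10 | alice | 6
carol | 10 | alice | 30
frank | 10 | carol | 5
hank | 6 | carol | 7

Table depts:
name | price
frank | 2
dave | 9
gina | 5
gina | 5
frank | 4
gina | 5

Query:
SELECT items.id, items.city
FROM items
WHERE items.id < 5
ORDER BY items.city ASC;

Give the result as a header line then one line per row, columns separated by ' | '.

After WHERE (1 rows):
items.qty | items.city | items.id
10 | LA | 2
After SELECT (1 rows):
items.id | items.city
2 | LA
After ORDER BY (1 rows):
items.id | items.city
2 | LA

== RESULT ==
items.id | items.city
2 | LA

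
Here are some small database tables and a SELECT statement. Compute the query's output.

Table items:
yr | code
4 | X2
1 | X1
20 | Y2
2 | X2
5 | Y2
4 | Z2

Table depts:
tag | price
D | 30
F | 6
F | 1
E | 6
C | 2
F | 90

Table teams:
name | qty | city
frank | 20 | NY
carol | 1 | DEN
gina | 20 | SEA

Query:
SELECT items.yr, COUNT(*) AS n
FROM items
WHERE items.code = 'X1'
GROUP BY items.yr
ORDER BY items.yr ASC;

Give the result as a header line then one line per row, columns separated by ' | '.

After WHERE (1 rows):
items.yr | items.code
1 | X1
After GROUP BY (1 rows):
items.yr | n
1 | 1
After ORDER BY (1 rows):
items.yr | n
1 | 1

== RESULT ==
items.yr | n
1 | 1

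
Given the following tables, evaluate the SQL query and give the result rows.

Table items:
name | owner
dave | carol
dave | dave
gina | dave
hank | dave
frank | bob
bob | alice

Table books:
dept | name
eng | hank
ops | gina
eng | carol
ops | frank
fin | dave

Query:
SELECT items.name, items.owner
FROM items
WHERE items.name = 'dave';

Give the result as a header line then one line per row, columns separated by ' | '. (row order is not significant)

== RESULT ==
items.name | items.owner
dave | carol
dave | dave

Derivation:
After WHERE (2 rows):
items.name | items.owner
dave | carol
dave | dave
After SELECT (2 rows):
items.name | items.owner
dave | carol
dave | dave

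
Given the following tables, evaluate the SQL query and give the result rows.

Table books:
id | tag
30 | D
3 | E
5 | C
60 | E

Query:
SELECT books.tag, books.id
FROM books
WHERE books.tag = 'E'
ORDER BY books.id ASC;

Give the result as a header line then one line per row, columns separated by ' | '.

After WHERE (2 rows):
books.id | books.tag
3 | E
60 | E
After SELECT (2 rows):
books.tag | books.id
E | 3
E | 60
After ORDER BY (2 rows):
books.tag | books.id
E | 3
E | 60

== RESULT ==
books.tag | books.id
E | 3
E | 60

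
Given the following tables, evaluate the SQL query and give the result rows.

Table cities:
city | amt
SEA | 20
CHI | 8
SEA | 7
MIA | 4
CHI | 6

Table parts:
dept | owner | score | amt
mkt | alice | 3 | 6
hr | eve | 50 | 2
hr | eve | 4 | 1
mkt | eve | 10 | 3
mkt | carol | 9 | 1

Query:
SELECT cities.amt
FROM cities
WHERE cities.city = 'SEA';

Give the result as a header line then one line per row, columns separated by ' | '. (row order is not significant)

== RESULT ==
cities.amt
20
7

Derivation:
After WHERE (2 rows):
cities.city | cities.amt
SEA | 20
SEA | 7
After SELECT (2 rows):
cities.amt
20
7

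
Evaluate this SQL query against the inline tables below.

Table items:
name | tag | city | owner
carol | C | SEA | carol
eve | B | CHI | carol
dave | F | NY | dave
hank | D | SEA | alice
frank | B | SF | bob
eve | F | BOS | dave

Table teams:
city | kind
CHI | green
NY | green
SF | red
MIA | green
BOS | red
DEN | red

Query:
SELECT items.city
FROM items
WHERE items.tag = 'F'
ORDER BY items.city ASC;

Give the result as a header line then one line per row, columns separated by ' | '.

After WHERE (2 rows):
items.name | items.tag | items.city | items.owner
dave | F | NY | dave
eve | F | BOS | dave
After SELECT (2 rows):
items.city
NY
BOS
After ORDER BY (2 rows):
items.city
BOS
NY

== RESULT ==
items.city
BOS
NY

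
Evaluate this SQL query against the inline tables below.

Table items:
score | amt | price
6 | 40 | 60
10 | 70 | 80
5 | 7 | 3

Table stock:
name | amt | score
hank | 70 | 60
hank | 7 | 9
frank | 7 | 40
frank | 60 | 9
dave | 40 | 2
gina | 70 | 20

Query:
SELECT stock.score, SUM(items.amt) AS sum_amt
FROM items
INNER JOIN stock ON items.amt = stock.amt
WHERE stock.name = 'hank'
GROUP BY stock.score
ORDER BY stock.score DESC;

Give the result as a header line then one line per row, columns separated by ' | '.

== RESULT ==
stock.score | sum_amt
60 | 70
9 | 7

Derivation:
After JOIN stock (5 rows):
items.score | items.amt | items.price | stock.name | stock.amt | stock.score
6 | 40 | 60 | dave | 40 | 2
10 | 70 | 80 | hank | 70 | 60
10 | 70 | 80 | gina | 70 | 20
5 | 7 | 3 | hank | 7 | 9
5 | 7 | 3 | frank | 7 | 40
After WHERE (2 rows):
items.score | items.amt | items.price | stock.name | stock.amt | stock.score
10 | 70 | 80 | hank | 70 | 60
5 | 7 | 3 | hank | 7 | 9
After GROUP BY (2 rows):
stock.score | sum_amt
60 | 70
9 | 7
After ORDER BY (2 rows):
stock.score | sum_amt
60 | 70
9 | 7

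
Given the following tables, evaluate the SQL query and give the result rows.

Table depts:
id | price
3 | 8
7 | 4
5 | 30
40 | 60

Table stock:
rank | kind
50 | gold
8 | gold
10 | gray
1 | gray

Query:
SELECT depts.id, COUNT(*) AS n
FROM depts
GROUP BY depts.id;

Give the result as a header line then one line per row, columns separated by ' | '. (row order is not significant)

== RESULT ==
depts.id | n
3 | 1
7 | 1
5 | 1
40 | 1

Derivation:
After GROUP BY (4 rows):
depts.id | n
3 | 1
7 | 1
5 | 1
40 | 1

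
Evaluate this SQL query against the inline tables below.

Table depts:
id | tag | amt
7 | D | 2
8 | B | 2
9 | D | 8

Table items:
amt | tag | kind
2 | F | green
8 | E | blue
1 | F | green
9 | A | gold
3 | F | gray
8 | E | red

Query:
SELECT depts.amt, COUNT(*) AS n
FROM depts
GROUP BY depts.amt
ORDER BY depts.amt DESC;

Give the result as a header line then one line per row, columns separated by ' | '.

== RESULT ==
depts.amt | n
8 | 1
2 | 2

Derivation:
After GROUP BY (2 rows):
depts.amt | n
2 | 2
8 | 1
After ORDER BY (2 rows):
depts.amt | n
8 | 1
2 | 2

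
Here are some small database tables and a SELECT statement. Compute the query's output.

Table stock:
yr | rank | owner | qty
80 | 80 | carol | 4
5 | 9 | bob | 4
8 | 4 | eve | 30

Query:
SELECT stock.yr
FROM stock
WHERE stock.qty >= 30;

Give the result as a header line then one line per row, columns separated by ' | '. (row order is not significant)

== RESULT ==
stock.yr
8

Derivation:
After WHERE (1 rows):
stock.yr | stock.rank | stock.owner | stock.qty
8 | 4 | eve | 30
After SELECT (1 rows):
stock.yr
8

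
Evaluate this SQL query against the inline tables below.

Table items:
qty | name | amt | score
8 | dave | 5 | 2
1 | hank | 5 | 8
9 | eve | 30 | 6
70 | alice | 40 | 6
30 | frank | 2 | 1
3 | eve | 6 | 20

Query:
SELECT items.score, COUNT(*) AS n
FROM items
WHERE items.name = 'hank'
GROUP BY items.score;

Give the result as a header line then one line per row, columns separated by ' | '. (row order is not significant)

After WHERE (1 rows):
items.qty | items.name | items.amt | items.score
1 | hank | 5 | 8
After GROUP BY (1 rows):
items.score | n
8 | 1

== RESULT ==
items.score | n
8 | 1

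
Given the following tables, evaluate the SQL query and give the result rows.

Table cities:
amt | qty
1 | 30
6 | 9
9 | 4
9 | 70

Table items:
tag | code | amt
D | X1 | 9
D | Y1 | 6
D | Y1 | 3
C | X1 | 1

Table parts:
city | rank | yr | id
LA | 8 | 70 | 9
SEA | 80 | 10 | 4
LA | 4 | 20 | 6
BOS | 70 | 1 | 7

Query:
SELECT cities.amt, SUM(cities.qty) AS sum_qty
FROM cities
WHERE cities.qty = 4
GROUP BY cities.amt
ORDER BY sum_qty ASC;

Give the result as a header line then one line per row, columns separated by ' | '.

After WHERE (1 rows):
cities.amt | cities.qty
9 | 4
After GROUP BY (1 rows):
cities.amt | sum_qty
9 | 4
After ORDER BY (1 rows):
cities.amt | sum_qty
9 | 4

== RESULT ==
cities.amt | sum_qty
9 | 4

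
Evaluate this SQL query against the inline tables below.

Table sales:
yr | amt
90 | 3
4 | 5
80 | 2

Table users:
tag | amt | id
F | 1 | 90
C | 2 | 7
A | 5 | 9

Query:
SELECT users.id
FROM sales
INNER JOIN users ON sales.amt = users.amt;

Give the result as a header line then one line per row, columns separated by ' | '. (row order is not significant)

After JOIN users (2 rows):
sales.yr | sales.amt | users.tag | users.amt | users.id
4 | 5 | A | 5 | 9
80 | 2 | C | 2 | 7
After SELECT (2 rows):
users.id
9
7

== RESULT ==
users.id
9
7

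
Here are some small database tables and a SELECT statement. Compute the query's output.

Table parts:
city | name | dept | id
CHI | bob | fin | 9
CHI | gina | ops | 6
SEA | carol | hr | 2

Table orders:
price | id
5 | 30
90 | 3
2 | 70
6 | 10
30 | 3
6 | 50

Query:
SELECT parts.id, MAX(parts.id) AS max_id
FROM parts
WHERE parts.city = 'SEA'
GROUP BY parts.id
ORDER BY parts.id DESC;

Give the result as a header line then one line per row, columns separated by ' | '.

== RESULT ==
parts.id | max_id
2 | 2

Derivation:
After WHERE (1 rows):
parts.city | parts.name | parts.dept | parts.id
SEA | carol | hr | 2
After GROUP BY (1 rows):
parts.id | max_id
2 | 2
After ORDER BY (1 rows):
parts.id | max_id
2 | 2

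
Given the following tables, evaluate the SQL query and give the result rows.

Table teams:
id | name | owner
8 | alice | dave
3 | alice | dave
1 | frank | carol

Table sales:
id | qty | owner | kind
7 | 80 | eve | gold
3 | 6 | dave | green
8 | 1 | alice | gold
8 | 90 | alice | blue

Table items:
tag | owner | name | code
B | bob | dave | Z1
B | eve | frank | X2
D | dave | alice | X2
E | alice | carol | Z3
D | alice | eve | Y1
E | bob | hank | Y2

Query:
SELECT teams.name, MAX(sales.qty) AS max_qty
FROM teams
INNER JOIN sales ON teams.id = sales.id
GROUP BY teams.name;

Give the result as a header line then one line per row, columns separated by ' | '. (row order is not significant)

== RESULT ==
teams.name | max_qty
alice | 90

Derivation:
After JOIN sales (3 rows):
teams.id | teams.name | teams.owner | sales.id | sales.qty | sales.owner | sales.kind
8 | alice | dave | 8 | 1 | alice | gold
8 | alice | dave | 8 | 90 | alice | blue
3 | alice | dave | 3 | 6 | dave | green
After GROUP BY (1 rows):
teams.name | max_qty
alice | 90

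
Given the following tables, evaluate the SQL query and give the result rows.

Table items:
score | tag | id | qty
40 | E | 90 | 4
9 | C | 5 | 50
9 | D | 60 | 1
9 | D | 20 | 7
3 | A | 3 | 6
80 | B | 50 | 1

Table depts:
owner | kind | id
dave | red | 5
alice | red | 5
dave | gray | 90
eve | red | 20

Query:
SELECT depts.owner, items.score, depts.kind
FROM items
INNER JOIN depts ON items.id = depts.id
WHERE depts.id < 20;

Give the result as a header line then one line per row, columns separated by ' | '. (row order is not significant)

After JOIN depts (4 rows):
items.score | items.tag | items.id | items.qty | depts.owner | depts.kind | depts.id
40 | E | 90 | 4 | dave | gray | 90
9 | C | 5 | 50 | dave | red | 5
9 | C | 5 | 50 | alice | red | 5
9 | D | 20 | 7 | eve | red | 20
After WHERE (2 rows):
items.score | items.tag | items.id | items.qty | depts.owner | depts.kind | depts.id
9 | C | 5 | 50 | dave | red | 5
9 | C | 5 | 50 | alice | red | 5
After SELECT (2 rows):
depts.owner | items.score | depts.kind
dave | 9 | red
alice | 9 | red

== RESULT ==
depts.owner | items.score | depts.kind
dave | 9 | red
alice | 9 | red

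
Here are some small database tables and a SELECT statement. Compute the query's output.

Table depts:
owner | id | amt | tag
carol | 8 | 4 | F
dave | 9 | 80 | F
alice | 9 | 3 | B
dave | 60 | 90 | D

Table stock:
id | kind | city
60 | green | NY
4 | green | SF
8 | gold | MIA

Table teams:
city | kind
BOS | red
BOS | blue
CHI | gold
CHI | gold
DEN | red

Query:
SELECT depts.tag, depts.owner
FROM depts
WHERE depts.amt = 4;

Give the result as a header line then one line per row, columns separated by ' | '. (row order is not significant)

After WHERE (1 rows):
depts.owner | depts.id | depts.amt | depts.tag
carol | 8 | 4 | F
After SELECT (1 rows):
depts.tag | depts.owner
F | carol

== RESULT ==
depts.tag | depts.owner
F | carol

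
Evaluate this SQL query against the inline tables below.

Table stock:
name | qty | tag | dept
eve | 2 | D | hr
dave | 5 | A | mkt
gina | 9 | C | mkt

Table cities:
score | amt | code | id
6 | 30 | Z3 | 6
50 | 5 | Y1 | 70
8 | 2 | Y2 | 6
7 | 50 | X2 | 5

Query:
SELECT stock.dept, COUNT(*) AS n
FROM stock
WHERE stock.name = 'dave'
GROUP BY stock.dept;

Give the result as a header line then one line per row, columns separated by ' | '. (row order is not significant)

== RESULT ==
stock.dept | n
mkt | 1

Derivation:
After WHERE (1 rows):
stock.name | stock.qty | stock.tag | stock.dept
dave | 5 | A | mkt
After GROUP BY (1 rows):
stock.dept | n
mkt | 1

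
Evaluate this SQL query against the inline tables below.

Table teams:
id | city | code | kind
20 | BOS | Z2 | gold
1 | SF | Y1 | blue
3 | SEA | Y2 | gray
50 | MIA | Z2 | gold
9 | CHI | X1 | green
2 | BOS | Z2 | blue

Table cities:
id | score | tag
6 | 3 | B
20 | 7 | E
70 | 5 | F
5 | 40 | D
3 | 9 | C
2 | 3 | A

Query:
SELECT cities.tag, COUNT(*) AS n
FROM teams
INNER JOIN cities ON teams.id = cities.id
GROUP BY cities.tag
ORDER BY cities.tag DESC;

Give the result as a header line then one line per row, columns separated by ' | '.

== RESULT ==
cities.tag | n
E | 1
C | 1
A | 1

Derivation:
After JOIN cities (3 rows):
teams.id | teams.city | teams.code | teams.kind | cities.id | cities.score | cities.tag
20 | BOS | Z2 | gold | 20 | 7 | E
3 | SEA | Y2 | gray | 3 | 9 | C
2 | BOS | Z2 | blue | 2 | 3 | A
After GROUP BY (3 rows):
cities.tag | n
E | 1
C | 1
A | 1
After ORDER BY (3 rows):
cities.tag | n
E | 1
C | 1
A | 1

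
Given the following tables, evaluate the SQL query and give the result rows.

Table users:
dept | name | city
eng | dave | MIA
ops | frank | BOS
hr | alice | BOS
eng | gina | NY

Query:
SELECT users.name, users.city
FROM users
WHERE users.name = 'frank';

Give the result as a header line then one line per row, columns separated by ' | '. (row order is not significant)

== RESULT ==
users.name | users.city
frank | BOS

Derivation:
After WHERE (1 rows):
users.dept | users.name | users.city
ops | frank | BOS
After SELECT (1 rows):
users.name | users.city
frank | BOS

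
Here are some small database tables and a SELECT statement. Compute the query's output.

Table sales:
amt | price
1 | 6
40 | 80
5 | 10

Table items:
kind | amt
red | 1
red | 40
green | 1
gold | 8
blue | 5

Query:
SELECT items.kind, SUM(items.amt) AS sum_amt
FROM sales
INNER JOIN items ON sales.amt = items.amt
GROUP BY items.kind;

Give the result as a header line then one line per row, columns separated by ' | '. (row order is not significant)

After JOIN items (4 rows):
sales.amt | sales.price | items.kind | items.amt
1 | 6 | red | 1
1 | 6 | green | 1
40 | 80 | red | 40
5 | 10 | blue | 5
After GROUP BY (3 rows):
items.kind | sum_amt
red | 41
green | 1
blue | 5

== RESULT ==
items.kind | sum_amt
red | 41
green | 1
blue | 5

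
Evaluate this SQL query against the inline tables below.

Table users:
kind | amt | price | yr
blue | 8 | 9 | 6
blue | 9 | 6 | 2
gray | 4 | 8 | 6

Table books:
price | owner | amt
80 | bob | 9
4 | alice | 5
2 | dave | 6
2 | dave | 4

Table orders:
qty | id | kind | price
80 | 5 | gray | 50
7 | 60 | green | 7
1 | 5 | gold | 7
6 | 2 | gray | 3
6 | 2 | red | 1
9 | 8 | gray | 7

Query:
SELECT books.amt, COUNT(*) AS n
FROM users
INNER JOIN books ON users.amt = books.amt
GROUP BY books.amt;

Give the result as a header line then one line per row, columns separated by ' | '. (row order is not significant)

== RESULT ==
books.amt | n
9 | 1
4 | 1

Derivation:
After JOIN books (2 rows):
users.kind | users.amt | users.price | users.yr | books.price | books.owner | books.amt
blue | 9 | 6 | 2 | 80 | bob | 9
gray | 4 | 8 | 6 | 2 | dave | 4
After GROUP BY (2 rows):
books.amt | n
9 | 1
4 | 1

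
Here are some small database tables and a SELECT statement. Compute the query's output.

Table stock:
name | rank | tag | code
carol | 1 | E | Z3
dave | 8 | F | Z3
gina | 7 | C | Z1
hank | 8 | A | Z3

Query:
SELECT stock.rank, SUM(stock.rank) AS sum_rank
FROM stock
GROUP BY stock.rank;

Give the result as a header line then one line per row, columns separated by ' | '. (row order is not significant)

After GROUP BY (3 rows):
stock.rank | sum_rank
1 | 1
8 | 16
7 | 7

== RESULT ==
stock.rank | sum_rank
1 | 1
8 | 16
7 | 7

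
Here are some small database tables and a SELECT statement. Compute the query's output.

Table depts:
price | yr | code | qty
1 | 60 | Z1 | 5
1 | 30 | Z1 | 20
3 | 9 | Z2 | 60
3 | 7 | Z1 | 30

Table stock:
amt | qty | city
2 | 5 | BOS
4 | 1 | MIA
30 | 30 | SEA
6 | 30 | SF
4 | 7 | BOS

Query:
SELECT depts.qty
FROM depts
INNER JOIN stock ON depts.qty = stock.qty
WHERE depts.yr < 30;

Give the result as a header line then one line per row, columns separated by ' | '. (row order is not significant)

== RESULT ==
depts.qty
30
30

Derivation:
After JOIN stock (3 rows):
depts.price | depts.yr | depts.code | depts.qty | stock.amt | stock.qty | stock.city
1 | 60 | Z1 | 5 | 2 | 5 | BOS
3 | 7 | Z1 | 30 | 30 | 30 | SEA
3 | 7 | Z1 | 30 | 6 | 30 | SF
After WHERE (2 rows):
depts.price | depts.yr | depts.code | depts.qty | stock.amt | stock.qty | stock.city
3 | 7 | Z1 | 30 | 30 | 30 | SEA
3 | 7 | Z1 | 30 | 6 | 30 | SF
After SELECT (2 rows):
depts.qty
30
30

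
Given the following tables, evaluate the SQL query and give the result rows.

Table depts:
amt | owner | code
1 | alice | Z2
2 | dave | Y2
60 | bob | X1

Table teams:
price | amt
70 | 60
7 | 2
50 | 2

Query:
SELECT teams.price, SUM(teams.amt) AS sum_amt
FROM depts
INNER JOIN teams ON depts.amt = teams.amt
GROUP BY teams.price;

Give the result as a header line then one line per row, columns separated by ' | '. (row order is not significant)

After JOIN teams (3 rows):
depts.amt | depts.owner | depts.code | teams.price | teams.amt
2 | dave | Y2 | 7 | 2
2 | dave | Y2 | 50 | 2
60 | bob | X1 | 70 | 60
After GROUP BY (3 rows):
teams.price | sum_amt
7 | 2
50 | 2
70 | 60

== RESULT ==
teams.price | sum_amt
7 | 2
50 | 2
70 | 60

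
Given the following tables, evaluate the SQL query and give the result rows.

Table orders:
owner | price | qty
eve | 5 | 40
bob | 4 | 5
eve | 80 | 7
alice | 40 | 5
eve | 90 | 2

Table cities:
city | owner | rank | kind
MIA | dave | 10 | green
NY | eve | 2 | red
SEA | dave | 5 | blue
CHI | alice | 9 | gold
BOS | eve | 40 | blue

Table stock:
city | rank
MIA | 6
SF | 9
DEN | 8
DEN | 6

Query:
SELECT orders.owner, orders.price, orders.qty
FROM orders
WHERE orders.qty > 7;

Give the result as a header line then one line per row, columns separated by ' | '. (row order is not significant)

After WHERE (1 rows):
orders.owner | orders.price | orders.qty
eve | 5 | 40
After SELECT (1 rows):
orders.owner | orders.price | orders.qty
eve | 5 | 40

== RESULT ==
orders.owner | orders.price | orders.qty
eve | 5 | 40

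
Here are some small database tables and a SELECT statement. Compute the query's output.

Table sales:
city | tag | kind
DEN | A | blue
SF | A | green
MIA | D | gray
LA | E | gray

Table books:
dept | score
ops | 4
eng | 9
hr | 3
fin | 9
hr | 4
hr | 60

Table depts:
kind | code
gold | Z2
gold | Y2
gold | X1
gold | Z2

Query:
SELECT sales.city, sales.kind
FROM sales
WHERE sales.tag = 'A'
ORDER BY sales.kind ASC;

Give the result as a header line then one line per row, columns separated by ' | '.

After WHERE (2 rows):
sales.city | sales.tag | sales.kind
DEN | A | blue
SF | A | green
After SELECT (2 rows):
sales.city | sales.kind
DEN | blue
SF | green
After ORDER BY (2 rows):
sales.city | sales.kind
DEN | blue
SF | green

== RESULT ==
sales.city | sales.kind
DEN | blue
SF | green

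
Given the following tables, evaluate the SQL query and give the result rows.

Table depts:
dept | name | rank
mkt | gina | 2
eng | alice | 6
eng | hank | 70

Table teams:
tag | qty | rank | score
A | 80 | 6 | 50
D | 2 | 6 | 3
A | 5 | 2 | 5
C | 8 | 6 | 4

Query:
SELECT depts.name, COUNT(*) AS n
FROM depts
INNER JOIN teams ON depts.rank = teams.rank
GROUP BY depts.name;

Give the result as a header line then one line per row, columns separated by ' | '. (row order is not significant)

After JOIN teams (4 rows):
depts.dept | depts.name | depts.rank | teams.tag | teams.qty | teams.rank | teams.score
mkt | gina | 2 | A | 5 | 2 | 5
eng | alice | 6 | A | 80 | 6 | 50
eng | alice | 6 | D | 2 | 6 | 3
eng | alice | 6 | C | 8 | 6 | 4
After GROUP BY (2 rows):
depts.name | n
gina | 1
alice | 3

== RESULT ==
depts.name | n
gina | 1
alice | 3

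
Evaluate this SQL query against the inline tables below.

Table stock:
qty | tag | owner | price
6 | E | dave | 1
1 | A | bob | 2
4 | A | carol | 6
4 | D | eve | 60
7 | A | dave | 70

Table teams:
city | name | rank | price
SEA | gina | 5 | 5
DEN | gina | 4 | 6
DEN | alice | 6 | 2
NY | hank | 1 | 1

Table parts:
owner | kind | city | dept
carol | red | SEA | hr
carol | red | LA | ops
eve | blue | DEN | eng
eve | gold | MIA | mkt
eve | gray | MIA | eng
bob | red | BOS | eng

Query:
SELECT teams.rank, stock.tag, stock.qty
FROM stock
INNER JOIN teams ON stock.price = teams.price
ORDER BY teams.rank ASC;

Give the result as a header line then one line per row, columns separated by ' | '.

After JOIN teams (3 rows):
stock.qty | stock.tag | stock.owner | stock.price | teams.city | teams.name | teams.rank | teams.price
6 | E | dave | 1 | NY | hank | 1 | 1
1 | A | bob | 2 | DEN | alice | 6 | 2
4 | A | carol | 6 | DEN | gina | 4 | 6
After SELECT (3 rows):
teams.rank | stock.tag | stock.qty
1 | E | 6
6 | A | 1
4 | A | 4
After ORDER BY (3 rows):
teams.rank | stock.tag | stock.qty
1 | E | 6
4 | A | 4
6 | A | 1

== RESULT ==
teams.rank | stock.tag | stock.qty
1 | E | 6
4 | A | 4
6 | A | 1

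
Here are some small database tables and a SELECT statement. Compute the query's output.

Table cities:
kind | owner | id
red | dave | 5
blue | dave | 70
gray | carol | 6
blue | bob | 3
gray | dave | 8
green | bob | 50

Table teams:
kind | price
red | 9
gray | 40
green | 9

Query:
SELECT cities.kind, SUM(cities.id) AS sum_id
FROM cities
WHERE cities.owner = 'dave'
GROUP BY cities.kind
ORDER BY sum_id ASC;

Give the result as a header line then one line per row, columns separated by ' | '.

After WHERE (3 rows):
cities.kind | cities.owner | cities.id
red | dave | 5
blue | dave | 70
gray | dave | 8
After GROUP BY (3 rows):
cities.kind | sum_id
red | 5
blue | 70
gray | 8
After ORDER BY (3 rows):
cities.kind | sum_id
red | 5
gray | 8
blue | 70

== RESULT ==
cities.kind | sum_id
red | 5
gray | 8
blue | 70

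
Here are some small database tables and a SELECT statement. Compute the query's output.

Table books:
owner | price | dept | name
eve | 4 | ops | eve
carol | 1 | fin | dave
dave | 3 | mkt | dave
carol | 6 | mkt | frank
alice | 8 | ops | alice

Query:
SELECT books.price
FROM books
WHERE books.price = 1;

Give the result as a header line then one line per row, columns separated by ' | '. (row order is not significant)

After WHERE (1 rows):
books.owner | books.price | books.dept | books.name
carol | 1 | fin | dave
After SELECT (1 rows):
books.price
1

== RESULT ==
books.price
1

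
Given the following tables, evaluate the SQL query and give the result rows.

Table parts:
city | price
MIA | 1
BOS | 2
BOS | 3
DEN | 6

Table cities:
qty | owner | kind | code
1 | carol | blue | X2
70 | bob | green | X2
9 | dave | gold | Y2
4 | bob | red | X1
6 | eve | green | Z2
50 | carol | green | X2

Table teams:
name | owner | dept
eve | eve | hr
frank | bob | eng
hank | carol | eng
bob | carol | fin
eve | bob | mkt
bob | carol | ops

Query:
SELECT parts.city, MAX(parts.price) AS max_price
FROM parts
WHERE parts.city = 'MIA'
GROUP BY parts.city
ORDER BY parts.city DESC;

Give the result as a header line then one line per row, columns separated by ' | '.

After WHERE (1 rows):
parts.city | parts.price
MIA | 1
After GROUP BY (1 rows):
parts.city | max_price
MIA | 1
After ORDER BY (1 rows):
parts.city | max_price
MIA | 1

== RESULT ==
parts.city | max_price
MIA | 1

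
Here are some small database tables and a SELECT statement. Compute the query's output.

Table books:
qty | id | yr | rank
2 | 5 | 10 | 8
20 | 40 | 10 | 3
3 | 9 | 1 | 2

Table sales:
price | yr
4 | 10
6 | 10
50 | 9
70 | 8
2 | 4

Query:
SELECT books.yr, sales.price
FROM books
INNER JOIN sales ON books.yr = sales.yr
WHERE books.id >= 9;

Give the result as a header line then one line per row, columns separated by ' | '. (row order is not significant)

== RESULT ==
books.yr | sales.price
10 | 4
10 | 6

Derivation:
After JOIN sales (4 rows):
books.qty | books.id | books.yr | books.rank | sales.price | sales.yr
2 | 5 | 10 | 8 | 4 | 10
2 | 5 | 10 | 8 | 6 | 10
20 | 40 | 10 | 3 | 4 | 10
20 | 40 | 10 | 3 | 6 | 10
After WHERE (2 rows):
books.qty | books.id | books.yr | books.rank | sales.price | sales.yr
20 | 40 | 10 | 3 | 4 | 10
20 | 40 | 10 | 3 | 6 | 10
After SELECT (2 rows):
books.yr | sales.price
10 | 4
10 | 6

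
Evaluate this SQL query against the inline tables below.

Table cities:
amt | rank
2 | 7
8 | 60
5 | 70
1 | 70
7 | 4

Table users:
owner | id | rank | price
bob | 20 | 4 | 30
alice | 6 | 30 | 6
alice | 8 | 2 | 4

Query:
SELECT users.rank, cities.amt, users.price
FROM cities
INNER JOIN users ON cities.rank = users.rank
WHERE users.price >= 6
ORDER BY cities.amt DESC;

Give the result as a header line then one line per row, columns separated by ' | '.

After JOIN users (1 rows):
cities.amt | cities.rank | users.owner | users.id | users.rank | users.price
7 | 4 | bob | 20 | 4 | 30
After WHERE (1 rows):
cities.amt | cities.rank | users.owner | users.id | users.rank | users.price
7 | 4 | bob | 20 | 4 | 30
After SELECT (1 rows):
users.rank | cities.amt | users.price
4 | 7 | 30
After ORDER BY (1 rows):
users.rank | cities.amt | users.price
4 | 7 | 30

== RESULT ==
users.rank | cities.amt | users.price
4 | 7 | 30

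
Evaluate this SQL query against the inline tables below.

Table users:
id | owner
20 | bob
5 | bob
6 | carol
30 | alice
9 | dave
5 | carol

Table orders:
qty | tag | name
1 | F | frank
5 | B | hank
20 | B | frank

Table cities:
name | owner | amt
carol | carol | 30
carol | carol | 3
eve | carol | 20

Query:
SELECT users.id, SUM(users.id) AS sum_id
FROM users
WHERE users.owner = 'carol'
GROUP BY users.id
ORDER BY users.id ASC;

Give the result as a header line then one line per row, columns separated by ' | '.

After WHERE (2 rows):
users.id | users.owner
6 | carol
5 | carol
After GROUP BY (2 rows):
users.id | sum_id
6 | 6
5 | 5
After ORDER BY (2 rows):
users.id | sum_id
5 | 5
6 | 6

== RESULT ==
users.id | sum_id
5 | 5
6 | 6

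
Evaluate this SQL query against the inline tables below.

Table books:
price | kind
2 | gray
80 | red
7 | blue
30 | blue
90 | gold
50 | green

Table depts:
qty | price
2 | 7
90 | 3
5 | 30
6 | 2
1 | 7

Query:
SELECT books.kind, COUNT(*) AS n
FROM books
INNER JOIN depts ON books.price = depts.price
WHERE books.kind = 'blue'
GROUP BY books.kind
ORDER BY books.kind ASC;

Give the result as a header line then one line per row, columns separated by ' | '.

== RESULT ==
books.kind | n
blue | 3

Derivation:
After JOIN depts (4 rows):
books.price | books.kind | depts.qty | depts.price
2 | gray | 6 | 2
7 | blue | 2 | 7
7 | blue | 1 | 7
30 | blue | 5 | 30
After WHERE (3 rows):
books.price | books.kind | depts.qty | depts.price
7 | blue | 2 | 7
7 | blue | 1 | 7
30 | blue | 5 | 30
After GROUP BY (1 rows):
books.kind | n
blue | 3
After ORDER BY (1 rows):
books.kind | n
blue | 3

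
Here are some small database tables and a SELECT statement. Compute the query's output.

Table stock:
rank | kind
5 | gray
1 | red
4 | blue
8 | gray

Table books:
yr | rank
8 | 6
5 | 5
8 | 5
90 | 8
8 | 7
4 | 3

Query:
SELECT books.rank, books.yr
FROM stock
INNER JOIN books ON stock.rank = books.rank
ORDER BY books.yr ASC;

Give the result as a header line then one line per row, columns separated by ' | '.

== RESULT ==
books.rank | books.yr
5 | 5
5 | 8
8 | 90

Derivation:
After JOIN books (3 rows):
stock.rank | stock.kind | books.yr | books.rank
5 | gray | 5 | 5
5 | gray | 8 | 5
8 | gray | 90 | 8
After SELECT (3 rows):
books.rank | books.yr
5 | 5
5 | 8
8 | 90
After ORDER BY (3 rows):
books.rank | books.yr
5 | 5
5 | 8
8 | 90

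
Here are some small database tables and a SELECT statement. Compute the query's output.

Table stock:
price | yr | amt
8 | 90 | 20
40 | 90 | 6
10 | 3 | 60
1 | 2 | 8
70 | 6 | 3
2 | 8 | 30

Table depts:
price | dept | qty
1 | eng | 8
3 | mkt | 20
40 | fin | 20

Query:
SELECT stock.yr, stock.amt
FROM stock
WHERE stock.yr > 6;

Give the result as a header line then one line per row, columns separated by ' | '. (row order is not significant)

After WHERE (3 rows):
stock.price | stock.yr | stock.amt
8 | 90 | 20
40 | 90 | 6
2 | 8 | 30
After SELECT (3 rows):
stock.yr | stock.amt
90 | 20
90 | 6
8 | 30

== RESULT ==
stock.yr | stock.amt
90 | 20
90 | 6
8 | 30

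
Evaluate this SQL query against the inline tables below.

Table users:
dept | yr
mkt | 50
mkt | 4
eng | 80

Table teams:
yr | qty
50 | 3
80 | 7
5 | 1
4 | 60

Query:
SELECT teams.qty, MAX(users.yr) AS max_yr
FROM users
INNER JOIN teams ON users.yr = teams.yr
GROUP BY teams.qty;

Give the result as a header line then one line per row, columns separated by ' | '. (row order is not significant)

== RESULT ==
teams.qty | max_yr
3 | 50
60 | 4
7 | 80

Derivation:
After JOIN teams (3 rows):
users.dept | users.yr | teams.yr | teams.qty
mkt | 50 | 50 | 3
mkt | 4 | 4 | 60
eng | 80 | 80 | 7
After GROUP BY (3 rows):
teams.qty | max_yr
3 | 50
60 | 4
7 | 80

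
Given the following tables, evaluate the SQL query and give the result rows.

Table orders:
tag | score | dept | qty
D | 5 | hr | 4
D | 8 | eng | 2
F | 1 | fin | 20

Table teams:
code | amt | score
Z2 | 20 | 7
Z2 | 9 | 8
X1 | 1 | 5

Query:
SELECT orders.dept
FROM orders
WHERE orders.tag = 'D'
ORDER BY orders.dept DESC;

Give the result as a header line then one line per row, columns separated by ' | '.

== RESULT ==
orders.dept
hr
eng

Derivation:
After WHERE (2 rows):
orders.tag | orders.score | orders.dept | orders.qty
D | 5 | hr | 4
D | 8 | eng | 2
After SELECT (2 rows):
orders.dept
hr
eng
After ORDER BY (2 rows):
orders.dept
hr
eng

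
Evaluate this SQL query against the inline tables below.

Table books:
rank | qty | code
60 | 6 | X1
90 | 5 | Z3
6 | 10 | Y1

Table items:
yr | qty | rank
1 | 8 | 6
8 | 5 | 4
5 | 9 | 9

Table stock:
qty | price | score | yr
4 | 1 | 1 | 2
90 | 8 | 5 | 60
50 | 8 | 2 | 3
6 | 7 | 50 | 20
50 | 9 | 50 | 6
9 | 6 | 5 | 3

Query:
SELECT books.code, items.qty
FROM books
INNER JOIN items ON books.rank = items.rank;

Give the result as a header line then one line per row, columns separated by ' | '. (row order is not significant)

== RESULT ==
books.code | items.qty
Y1 | 8

Derivation:
After JOIN items (1 rows):
books.rank | books.qty | books.code | items.yr | items.qty | items.rank
6 | 10 | Y1 | 1 | 8 | 6
After SELECT (1 rows):
books.code | items.qty
Y1 | 8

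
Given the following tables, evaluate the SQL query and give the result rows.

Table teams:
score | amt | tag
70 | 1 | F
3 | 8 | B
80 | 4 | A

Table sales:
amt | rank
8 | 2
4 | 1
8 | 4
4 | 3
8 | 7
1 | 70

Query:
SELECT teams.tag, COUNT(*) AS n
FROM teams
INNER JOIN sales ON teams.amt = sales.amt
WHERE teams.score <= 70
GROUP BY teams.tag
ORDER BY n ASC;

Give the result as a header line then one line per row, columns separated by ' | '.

== RESULT ==
teams.tag | n
F | 1
B | 3

Derivation:
After JOIN sales (6 rows):
teams.score | teams.amt | teams.tag | sales.amt | sales.rank
70 | 1 | F | 1 | 70
3 | 8 | B | 8 | 2
3 | 8 | B | 8 | 4
3 | 8 | B | 8 | 7
80 | 4 | A | 4 | 1
80 | 4 | A | 4 | 3
After WHERE (4 rows):
teams.score | teams.amt | teams.tag | sales.amt | sales.rank
70 | 1 | F | 1 | 70
3 | 8 | B | 8 | 2
3 | 8 | B | 8 | 4
3 | 8 | B | 8 | 7
After GROUP BY (2 rows):
teams.tag | n
F | 1
B | 3
After ORDER BY (2 rows):
teams.tag | n
F | 1
B | 3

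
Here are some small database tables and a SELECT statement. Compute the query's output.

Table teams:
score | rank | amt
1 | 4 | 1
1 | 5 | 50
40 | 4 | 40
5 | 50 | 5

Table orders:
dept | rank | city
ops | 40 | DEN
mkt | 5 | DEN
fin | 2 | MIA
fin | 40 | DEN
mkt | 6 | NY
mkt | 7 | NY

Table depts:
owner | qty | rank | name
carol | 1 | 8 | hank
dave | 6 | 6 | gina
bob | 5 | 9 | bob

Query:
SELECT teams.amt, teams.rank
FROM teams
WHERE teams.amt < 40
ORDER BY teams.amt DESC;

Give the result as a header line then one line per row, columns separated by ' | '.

After WHERE (2 rows):
teams.score | teams.rank | teams.amt
1 | 4 | 1
5 | 50 | 5
After SELECT (2 rows):
teams.amt | teams.rank
1 | 4
5 | 50
After ORDER BY (2 rows):
teams.amt | teams.rank
5 | 50
1 | 4

== RESULT ==
teams.amt | teams.rank
5 | 50
1 | 4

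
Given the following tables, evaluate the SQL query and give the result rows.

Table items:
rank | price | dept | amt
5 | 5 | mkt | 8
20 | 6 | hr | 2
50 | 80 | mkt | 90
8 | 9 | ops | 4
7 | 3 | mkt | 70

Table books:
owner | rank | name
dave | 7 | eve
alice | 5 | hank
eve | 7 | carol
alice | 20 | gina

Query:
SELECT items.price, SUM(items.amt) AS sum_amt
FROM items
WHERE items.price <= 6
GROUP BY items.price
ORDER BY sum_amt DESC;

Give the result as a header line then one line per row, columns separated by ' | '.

After WHERE (3 rows):
items.rank | items.price | items.dept | items.amt
5 | 5 | mkt | 8
20 | 6 | hr | 2
7 | 3 | mkt | 70
After GROUP BY (3 rows):
items.price | sum_amt
5 | 8
6 | 2
3 | 70
After ORDER BY (3 rows):
items.price | sum_amt
3 | 70
5 | 8
6 | 2

== RESULT ==
items.price | sum_amt
3 | 70
5 | 8
6 | 2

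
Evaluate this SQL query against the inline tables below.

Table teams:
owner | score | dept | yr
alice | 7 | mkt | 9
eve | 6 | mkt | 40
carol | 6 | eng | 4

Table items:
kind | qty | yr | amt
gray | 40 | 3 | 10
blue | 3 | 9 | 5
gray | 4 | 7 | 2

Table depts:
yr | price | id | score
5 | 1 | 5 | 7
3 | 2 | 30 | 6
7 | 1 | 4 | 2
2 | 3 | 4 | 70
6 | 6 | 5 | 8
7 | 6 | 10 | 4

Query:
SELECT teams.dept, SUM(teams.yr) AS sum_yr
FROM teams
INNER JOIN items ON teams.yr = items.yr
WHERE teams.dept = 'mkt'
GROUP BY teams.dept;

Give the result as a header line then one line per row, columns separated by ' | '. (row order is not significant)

After JOIN items (1 rows):
teams.owner | teams.score | teams.dept | teams.yr | items.kind | items.qty | items.yr | items.amt
alice | 7 | mkt | 9 | blue | 3 | 9 | 5
After WHERE (1 rows):
teams.owner | teams.score | teams.dept | teams.yr | items.kind | items.qty | items.yr | items.amt
alice | 7 | mkt | 9 | blue | 3 | 9 | 5
After GROUP BY (1 rows):
teams.dept | sum_yr
mkt | 9

== RESULT ==
teams.dept | sum_yr
mkt | 9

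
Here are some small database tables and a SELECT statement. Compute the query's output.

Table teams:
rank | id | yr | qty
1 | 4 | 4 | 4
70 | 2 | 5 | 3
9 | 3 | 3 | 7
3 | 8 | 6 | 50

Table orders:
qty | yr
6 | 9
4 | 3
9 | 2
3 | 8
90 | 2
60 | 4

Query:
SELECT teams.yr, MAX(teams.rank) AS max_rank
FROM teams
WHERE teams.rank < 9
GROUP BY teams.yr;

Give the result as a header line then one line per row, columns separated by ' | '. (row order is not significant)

== RESULT ==
teams.yr | max_rank
4 | 1
6 | 3

Derivation:
After WHERE (2 rows):
teams.rank | teams.id | teams.yr | teams.qty
1 | 4 | 4 | 4
3 | 8 | 6 | 50
After GROUP BY (2 rows):
teams.yr | max_rank
4 | 1
6 | 3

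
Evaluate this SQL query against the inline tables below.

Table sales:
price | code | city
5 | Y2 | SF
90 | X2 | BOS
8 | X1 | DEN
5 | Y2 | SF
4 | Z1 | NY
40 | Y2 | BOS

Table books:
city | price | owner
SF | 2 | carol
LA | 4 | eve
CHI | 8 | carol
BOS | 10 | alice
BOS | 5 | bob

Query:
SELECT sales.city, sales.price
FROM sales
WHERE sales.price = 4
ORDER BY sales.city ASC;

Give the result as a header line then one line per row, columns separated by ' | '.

== RESULT ==
sales.city | sales.price
NY | 4

Derivation:
After WHERE (1 rows):
sales.price | sales.code | sales.city
4 | Z1 | NY
After SELECT (1 rows):
sales.city | sales.price
NY | 4
After ORDER BY (1 rows):
sales.city | sales.price
NY | 4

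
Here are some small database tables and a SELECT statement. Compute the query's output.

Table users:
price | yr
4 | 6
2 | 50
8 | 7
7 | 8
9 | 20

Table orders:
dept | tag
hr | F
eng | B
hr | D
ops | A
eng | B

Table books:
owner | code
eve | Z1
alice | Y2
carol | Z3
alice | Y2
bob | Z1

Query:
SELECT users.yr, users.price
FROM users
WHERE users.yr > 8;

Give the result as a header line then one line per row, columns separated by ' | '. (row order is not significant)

After WHERE (2 rows):
users.price | users.yr
2 | 50
9 | 20
After SELECT (2 rows):
users.yr | users.price
50 | 2
20 | 9

== RESULT ==
users.yr | users.price
50 | 2
20 | 9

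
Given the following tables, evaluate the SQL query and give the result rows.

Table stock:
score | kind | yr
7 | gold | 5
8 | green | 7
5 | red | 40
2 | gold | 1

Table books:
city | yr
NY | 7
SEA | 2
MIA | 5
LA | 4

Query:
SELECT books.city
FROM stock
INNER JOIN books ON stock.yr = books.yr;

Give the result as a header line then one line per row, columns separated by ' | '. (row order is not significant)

After JOIN books (2 rows):
stock.score | stock.kind | stock.yr | books.city | books.yr
7 | gold | 5 | MIA | 5
8 | green | 7 | NY | 7
After SELECT (2 rows):
books.city
MIA
NY

== RESULT ==
books.city
MIA
NY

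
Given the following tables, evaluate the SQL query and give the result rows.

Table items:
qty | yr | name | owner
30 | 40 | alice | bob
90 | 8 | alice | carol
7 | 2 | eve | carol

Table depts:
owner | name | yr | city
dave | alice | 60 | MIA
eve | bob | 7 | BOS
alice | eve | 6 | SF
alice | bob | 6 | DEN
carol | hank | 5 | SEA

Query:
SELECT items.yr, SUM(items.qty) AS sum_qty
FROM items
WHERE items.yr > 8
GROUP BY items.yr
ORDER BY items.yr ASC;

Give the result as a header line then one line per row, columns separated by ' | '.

After WHERE (1 rows):
items.qty | items.yr | items.name | items.owner
30 | 40 | alice | bob
After GROUP BY (1 rows):
items.yr | sum_qty
40 | 30
After ORDER BY (1 rows):
items.yr | sum_qty
40 | 30

== RESULT ==
items.yr | sum_qty
40 | 30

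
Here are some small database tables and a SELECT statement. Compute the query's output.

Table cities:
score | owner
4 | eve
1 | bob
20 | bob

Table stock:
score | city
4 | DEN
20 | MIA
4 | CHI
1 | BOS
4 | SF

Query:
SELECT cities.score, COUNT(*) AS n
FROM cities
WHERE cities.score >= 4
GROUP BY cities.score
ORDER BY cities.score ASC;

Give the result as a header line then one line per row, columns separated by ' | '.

== RESULT ==
cities.score | n
4 | 1
20 | 1

Derivation:
After WHERE (2 rows):
cities.score | cities.owner
4 | eve
20 | bob
After GROUP BY (2 rows):
cities.score | n
4 | 1
20 | 1
After ORDER BY (2 rows):
cities.score | n
4 | 1
20 | 1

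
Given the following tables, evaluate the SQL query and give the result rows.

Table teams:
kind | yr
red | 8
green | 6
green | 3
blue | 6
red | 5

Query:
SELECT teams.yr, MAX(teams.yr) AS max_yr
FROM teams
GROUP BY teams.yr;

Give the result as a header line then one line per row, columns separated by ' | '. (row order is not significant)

== RESULT ==
teams.yr | max_yr
8 | 8
6 | 6
3 | 3
5 | 5

Derivation:
After GROUP BY (4 rows):
teams.yr | max_yr
8 | 8
6 | 6
3 | 3
5 | 5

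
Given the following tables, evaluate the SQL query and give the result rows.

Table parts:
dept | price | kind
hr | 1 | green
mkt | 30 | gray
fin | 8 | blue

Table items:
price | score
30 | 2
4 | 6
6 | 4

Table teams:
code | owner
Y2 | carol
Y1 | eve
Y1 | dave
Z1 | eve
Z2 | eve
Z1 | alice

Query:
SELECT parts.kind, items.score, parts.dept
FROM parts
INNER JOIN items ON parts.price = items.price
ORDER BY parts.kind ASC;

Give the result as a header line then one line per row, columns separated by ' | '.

After JOIN items (1 rows):
parts.dept | parts.price | parts.kind | items.price | items.score
mkt | 30 | gray | 30 | 2
After SELECT (1 rows):
parts.kind | items.score | parts.dept
gray | 2 | mkt
After ORDER BY (1 rows):
parts.kind | items.score | parts.dept
gray | 2 | mkt

== RESULT ==
parts.kind | items.score | parts.dept
gray | 2 | mkt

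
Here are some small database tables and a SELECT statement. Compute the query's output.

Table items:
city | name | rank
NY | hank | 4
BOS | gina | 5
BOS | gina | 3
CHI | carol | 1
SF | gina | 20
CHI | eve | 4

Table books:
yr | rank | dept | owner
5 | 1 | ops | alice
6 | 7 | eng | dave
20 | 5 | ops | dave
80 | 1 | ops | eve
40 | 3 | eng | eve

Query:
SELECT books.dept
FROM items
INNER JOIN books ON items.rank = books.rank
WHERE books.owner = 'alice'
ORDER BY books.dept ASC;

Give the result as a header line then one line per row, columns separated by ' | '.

== RESULT ==
books.dept
ops

Derivation:
After JOIN books (4 rows):
items.city | items.name | items.rank | books.yr | books.rank | books.dept | books.owner
BOS | gina | 5 | 20 | 5 | ops | dave
BOS | gina | 3 | 40 | 3 | eng | eve
CHI | carol | 1 | 5 | 1 | ops | alice
CHI | carol | 1 | 80 | 1 | ops | eve
After WHERE (1 rows):
items.city | items.name | items.rank | books.yr | books.rank | books.dept | books.owner
CHI | carol | 1 | 5 | 1 | ops | alice
After SELECT (1 rows):
books.dept
ops
After ORDER BY (1 rows):
books.dept
ops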